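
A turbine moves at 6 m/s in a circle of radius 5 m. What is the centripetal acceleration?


Given: v = 6 m/s, r = 5 m
Using a_c = v^2 / r
a_c = 6^2 / 5
a_c = 36 / 5
a_c = 36/5 m/s^2

36/5 m/s^2


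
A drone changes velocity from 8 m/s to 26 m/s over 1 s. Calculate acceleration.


Given: initial velocity v0 = 8 m/s, final velocity v = 26 m/s, time t = 1 s
Using a = (v - v0) / t
a = (26 - 8) / 1
a = 18 / 1
a = 18 m/s^2

18 m/s^2


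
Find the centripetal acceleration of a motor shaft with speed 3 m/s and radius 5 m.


Given: v = 3 m/s, r = 5 m
Using a_c = v^2 / r
a_c = 3^2 / 5
a_c = 9 / 5
a_c = 9/5 m/s^2

9/5 m/s^2


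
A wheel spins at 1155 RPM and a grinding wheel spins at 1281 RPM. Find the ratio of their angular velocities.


Given: RPM_A = 1155, RPM_B = 1281
omega = 2*pi*RPM/60, so omega_A/omega_B = RPM_A / RPM_B
omega_A/omega_B = 1155 / 1281
omega_A/omega_B = 55/61

55/61


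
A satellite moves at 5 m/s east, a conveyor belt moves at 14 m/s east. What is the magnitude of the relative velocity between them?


Given: v_A = 5 m/s east, v_B = 14 m/s east
Both move in the same direction; relative speed = |v_A - v_B|
|5 - 14| = |-9|
= 9 m/s

9 m/s


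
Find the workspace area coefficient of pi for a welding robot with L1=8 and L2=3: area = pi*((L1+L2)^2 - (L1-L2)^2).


Given: L1 = 8, L2 = 3
(L1+L2)^2 = (11)^2 = 121
(L1-L2)^2 = (5)^2 = 25
Difference = 121 - 25 = 96
This equals 4*L1*L2 = 4*8*3 = 96
Workspace area = 96*pi

96


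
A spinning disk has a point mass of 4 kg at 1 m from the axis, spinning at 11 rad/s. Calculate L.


Given: m = 4 kg, r = 1 m, omega = 11 rad/s
For a point mass: I = m*r^2
I = 4*1^2 = 4*1 = 4
L = I*omega = 4*11
L = 44 kg*m^2/s

44 kg*m^2/s


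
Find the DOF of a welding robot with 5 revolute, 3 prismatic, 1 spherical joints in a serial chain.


Given: serial robot with 5 revolute, 3 prismatic, 1 spherical joints
DOF contribution per joint type: revolute=1, prismatic=1, spherical=3, fixed=0
DOF = 5*1 + 3*1 + 1*3
DOF = 11

11


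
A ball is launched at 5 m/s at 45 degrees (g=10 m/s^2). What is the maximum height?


Given: v0 = 5 m/s, theta = 45 deg, g = 10 m/s^2
sin^2(45) = 1/2
Using H = v0^2 * sin^2(theta) / (2*g)
H = 5^2 * 1/2 / (2*10)
H = 25 * 1/2 / 20
H = 25/2 / 20
H = 5/8 m

5/8 m


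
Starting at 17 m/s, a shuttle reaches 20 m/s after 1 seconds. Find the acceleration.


Given: initial velocity v0 = 17 m/s, final velocity v = 20 m/s, time t = 1 s
Using a = (v - v0) / t
a = (20 - 17) / 1
a = 3 / 1
a = 3 m/s^2

3 m/s^2


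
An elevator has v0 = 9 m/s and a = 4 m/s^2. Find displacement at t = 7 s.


Given: v0 = 9 m/s, a = 4 m/s^2, t = 7 s
Using s = v0*t + (1/2)*a*t^2
s = 9*7 + (1/2)*4*7^2
s = 63 + (1/2)*196
s = 63 + 98
s = 161

161 m


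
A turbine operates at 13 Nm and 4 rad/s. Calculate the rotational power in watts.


Given: tau = 13 Nm, omega = 4 rad/s
Using P = tau * omega
P = 13 * 4
P = 52 W

52 W


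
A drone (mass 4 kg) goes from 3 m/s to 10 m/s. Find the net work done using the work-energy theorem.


Given: m = 4 kg, v0 = 3 m/s, v = 10 m/s
Using W = (1/2)*m*(v^2 - v0^2)
v^2 = 10^2 = 100
v0^2 = 3^2 = 9
v^2 - v0^2 = 100 - 9 = 91
W = (1/2)*4*91 = 182 J

182 J


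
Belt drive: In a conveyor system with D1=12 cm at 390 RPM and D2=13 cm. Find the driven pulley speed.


Given: D1 = 12 cm, w1 = 390 RPM, D2 = 13 cm
Using D1*w1 = D2*w2
w2 = D1*w1 / D2
w2 = 12*390 / 13
w2 = 4680 / 13
w2 = 360 RPM

360 RPM


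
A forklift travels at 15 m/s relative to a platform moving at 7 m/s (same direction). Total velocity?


Given: object velocity = 15 m/s, platform velocity = 7 m/s (same direction)
Using classical velocity addition: v_total = v_object + v_platform
v_total = 15 + 7
v_total = 22 m/s

22 m/s


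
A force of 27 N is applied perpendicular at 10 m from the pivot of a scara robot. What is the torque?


Given: F = 27 N, r = 10 m, angle = 90 deg (perpendicular)
Using tau = F * r * sin(90)
sin(90) = 1
tau = 27 * 10 * 1
tau = 270 Nm

270 Nm


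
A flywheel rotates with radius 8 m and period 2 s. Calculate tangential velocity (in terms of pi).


Given: radius r = 8 m, period T = 2 s
Using v = 2*pi*r / T
v = 2*pi*8 / 2
v = 16*pi / 2
v = 8*pi m/s

8*pi m/s


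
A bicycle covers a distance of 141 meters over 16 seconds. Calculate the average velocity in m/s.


Given: distance d = 141 m, time t = 16 s
Using v = d / t
v = 141 / 16
v = 141/16 m/s

141/16 m/s


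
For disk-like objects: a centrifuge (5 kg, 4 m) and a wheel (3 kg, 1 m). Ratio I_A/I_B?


Given: M1=5 kg, R1=4 m, M2=3 kg, R2=1 m
For a disk: I = (1/2)*M*R^2, so I_A/I_B = (M1*R1^2)/(M2*R2^2)
M1*R1^2 = 5*16 = 80
M2*R2^2 = 3*1 = 3
I_A/I_B = 80/3 = 80/3

80/3


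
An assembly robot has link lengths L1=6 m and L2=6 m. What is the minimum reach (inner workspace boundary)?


Given: L1 = 6 m, L2 = 6 m
For a 2-link planar arm, min reach = |L1 - L2| (second link folded back)
Min reach = |6 - 6|
Min reach = 0 m

0 m


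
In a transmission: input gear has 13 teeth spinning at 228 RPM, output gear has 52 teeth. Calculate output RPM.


Given: N1 = 13 teeth, w1 = 228 RPM, N2 = 52 teeth
Using N1*w1 = N2*w2
w2 = N1*w1 / N2
w2 = 13*228 / 52
w2 = 2964 / 52
w2 = 57 RPM

57 RPM


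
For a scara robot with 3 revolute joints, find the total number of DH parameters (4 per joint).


Given: 3 joints, 4 DH parameters per joint (d, theta, a, alpha)
Total DH parameters = number_of_joints * 4
Total = 3 * 4
Total = 12

12


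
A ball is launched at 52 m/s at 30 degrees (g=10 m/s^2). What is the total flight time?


Given: v0 = 52 m/s, theta = 30 deg, g = 10 m/s^2
sin(30) = 1/2
Using T = 2*v0*sin(theta) / g
T = 2*52*1/2 / 10
T = 52 / 10
T = 26/5 s

26/5 s


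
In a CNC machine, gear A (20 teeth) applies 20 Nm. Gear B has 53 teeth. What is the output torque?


Given: N1 = 20, N2 = 53, T1 = 20 Nm
Using T2/T1 = N2/N1
T2 = T1 * N2 / N1
T2 = 20 * 53 / 20
T2 = 1060 / 20
T2 = 53 Nm

53 Nm


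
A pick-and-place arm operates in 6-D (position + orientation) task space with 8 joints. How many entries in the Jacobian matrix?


Given: task space dimension = 6, joints = 8
Jacobian is a 6 x 8 matrix
Total entries = rows * columns
Total = 6 * 8
Total = 48

48


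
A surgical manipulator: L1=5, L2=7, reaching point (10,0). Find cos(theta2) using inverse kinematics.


Given: L1 = 5, L2 = 7, target (x, y) = (10, 0)
Using cos(theta2) = (x^2 + y^2 - L1^2 - L2^2) / (2*L1*L2)
x^2 + y^2 = 10^2 + 0 = 100
L1^2 + L2^2 = 25 + 49 = 74
Numerator = 100 - 74 = 26
Denominator = 2*5*7 = 70
cos(theta2) = 26/70 = 13/35

13/35


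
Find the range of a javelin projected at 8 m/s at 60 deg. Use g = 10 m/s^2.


Given: v0 = 8 m/s, theta = 60 deg, g = 10 m/s^2
sin(2*60) = sin(120) = sqrt(3)/2
Using R = v0^2 * sin(2*theta) / g
R = 8^2 * (sqrt(3)/2) / 10
R = 64 * sqrt(3) / 20
R = 16/5*sqrt(3) m

16/5*sqrt(3) m


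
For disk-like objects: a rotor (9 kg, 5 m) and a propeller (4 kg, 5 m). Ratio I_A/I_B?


Given: M1=9 kg, R1=5 m, M2=4 kg, R2=5 m
For a disk: I = (1/2)*M*R^2, so I_A/I_B = (M1*R1^2)/(M2*R2^2)
M1*R1^2 = 9*25 = 225
M2*R2^2 = 4*25 = 100
I_A/I_B = 225/100 = 9/4

9/4


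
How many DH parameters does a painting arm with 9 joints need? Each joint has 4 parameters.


Given: 9 joints, 4 DH parameters per joint (d, theta, a, alpha)
Total DH parameters = number_of_joints * 4
Total = 9 * 4
Total = 36

36


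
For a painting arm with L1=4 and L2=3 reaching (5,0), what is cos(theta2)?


Given: L1 = 4, L2 = 3, target (x, y) = (5, 0)
Using cos(theta2) = (x^2 + y^2 - L1^2 - L2^2) / (2*L1*L2)
x^2 + y^2 = 5^2 + 0 = 25
L1^2 + L2^2 = 16 + 9 = 25
Numerator = 25 - 25 = 0
Denominator = 2*4*3 = 24
cos(theta2) = 0/24 = 0

0


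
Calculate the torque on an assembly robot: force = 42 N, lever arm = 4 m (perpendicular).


Given: F = 42 N, r = 4 m, angle = 90 deg (perpendicular)
Using tau = F * r * sin(90)
sin(90) = 1
tau = 42 * 4 * 1
tau = 168 Nm

168 Nm


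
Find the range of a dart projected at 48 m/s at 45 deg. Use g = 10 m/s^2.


Given: v0 = 48 m/s, theta = 45 deg, g = 10 m/s^2
sin(2*45) = sin(90) = 1
Using R = v0^2 * sin(2*theta) / g
R = 48^2 * 1 / 10
R = 2304 / 10
R = 1152/5 m

1152/5 m


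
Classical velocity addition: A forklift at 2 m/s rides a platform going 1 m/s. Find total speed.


Given: object velocity = 2 m/s, platform velocity = 1 m/s (same direction)
Using classical velocity addition: v_total = v_object + v_platform
v_total = 2 + 1
v_total = 3 m/s

3 m/s


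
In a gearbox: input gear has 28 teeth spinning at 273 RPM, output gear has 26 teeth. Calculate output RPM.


Given: N1 = 28 teeth, w1 = 273 RPM, N2 = 26 teeth
Using N1*w1 = N2*w2
w2 = N1*w1 / N2
w2 = 28*273 / 26
w2 = 7644 / 26
w2 = 294 RPM

294 RPM


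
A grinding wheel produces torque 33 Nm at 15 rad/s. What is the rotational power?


Given: tau = 33 Nm, omega = 15 rad/s
Using P = tau * omega
P = 33 * 15
P = 495 W

495 W


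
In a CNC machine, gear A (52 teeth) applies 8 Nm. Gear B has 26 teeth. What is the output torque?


Given: N1 = 52, N2 = 26, T1 = 8 Nm
Using T2/T1 = N2/N1
T2 = T1 * N2 / N1
T2 = 8 * 26 / 52
T2 = 208 / 52
T2 = 4 Nm

4 Nm


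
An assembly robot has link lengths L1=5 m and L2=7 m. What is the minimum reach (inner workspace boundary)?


Given: L1 = 5 m, L2 = 7 m
For a 2-link planar arm, min reach = |L1 - L2| (second link folded back)
Min reach = |5 - 7|
Min reach = 2 m

2 m


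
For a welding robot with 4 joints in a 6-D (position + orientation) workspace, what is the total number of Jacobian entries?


Given: task space dimension = 6, joints = 4
Jacobian is a 6 x 4 matrix
Total entries = rows * columns
Total = 6 * 4
Total = 24

24


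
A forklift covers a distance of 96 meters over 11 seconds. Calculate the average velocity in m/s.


Given: distance d = 96 m, time t = 11 s
Using v = d / t
v = 96 / 11
v = 96/11 m/s

96/11 m/s


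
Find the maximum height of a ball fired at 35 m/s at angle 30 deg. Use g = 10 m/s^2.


Given: v0 = 35 m/s, theta = 30 deg, g = 10 m/s^2
sin^2(30) = 1/4
Using H = v0^2 * sin^2(theta) / (2*g)
H = 35^2 * 1/4 / (2*10)
H = 1225 * 1/4 / 20
H = 1225/4 / 20
H = 245/16 m

245/16 m


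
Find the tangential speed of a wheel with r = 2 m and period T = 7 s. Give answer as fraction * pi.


Given: radius r = 2 m, period T = 7 s
Using v = 2*pi*r / T
v = 2*pi*2 / 7
v = 4*pi / 7
v = 4/7*pi m/s

4/7*pi m/s


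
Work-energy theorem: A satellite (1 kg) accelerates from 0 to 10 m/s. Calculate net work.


Given: m = 1 kg, v0 = 0 m/s, v = 10 m/s
Using W = (1/2)*m*(v^2 - v0^2)
v^2 = 10^2 = 100
v0^2 = 0^2 = 0
v^2 - v0^2 = 100 - 0 = 100
W = (1/2)*1*100 = 50 J

50 J


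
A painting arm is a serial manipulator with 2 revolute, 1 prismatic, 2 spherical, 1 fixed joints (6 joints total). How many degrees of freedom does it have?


Given: serial robot with 2 revolute, 1 prismatic, 2 spherical, 1 fixed joints
DOF contribution per joint type: revolute=1, prismatic=1, spherical=3, fixed=0
DOF = 2*1 + 1*1 + 2*3 + 1*0
DOF = 9

9


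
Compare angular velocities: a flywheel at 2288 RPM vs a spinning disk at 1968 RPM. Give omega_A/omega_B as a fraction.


Given: RPM_A = 2288, RPM_B = 1968
omega = 2*pi*RPM/60, so omega_A/omega_B = RPM_A / RPM_B
omega_A/omega_B = 2288 / 1968
omega_A/omega_B = 143/123

143/123


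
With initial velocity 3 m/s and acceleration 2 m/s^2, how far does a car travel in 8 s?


Given: v0 = 3 m/s, a = 2 m/s^2, t = 8 s
Using s = v0*t + (1/2)*a*t^2
s = 3*8 + (1/2)*2*8^2
s = 24 + (1/2)*128
s = 24 + 64
s = 88

88 m


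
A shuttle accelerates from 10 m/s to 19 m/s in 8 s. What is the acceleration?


Given: initial velocity v0 = 10 m/s, final velocity v = 19 m/s, time t = 8 s
Using a = (v - v0) / t
a = (19 - 10) / 8
a = 9 / 8
a = 9/8 m/s^2

9/8 m/s^2


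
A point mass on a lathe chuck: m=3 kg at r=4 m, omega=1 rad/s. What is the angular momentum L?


Given: m = 3 kg, r = 4 m, omega = 1 rad/s
For a point mass: I = m*r^2
I = 3*4^2 = 3*16 = 48
L = I*omega = 48*1
L = 48 kg*m^2/s

48 kg*m^2/s


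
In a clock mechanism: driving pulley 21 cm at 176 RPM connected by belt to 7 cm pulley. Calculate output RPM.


Given: D1 = 21 cm, w1 = 176 RPM, D2 = 7 cm
Using D1*w1 = D2*w2
w2 = D1*w1 / D2
w2 = 21*176 / 7
w2 = 3696 / 7
w2 = 528 RPM

528 RPM


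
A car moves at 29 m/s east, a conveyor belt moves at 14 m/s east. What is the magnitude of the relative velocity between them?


Given: v_A = 29 m/s east, v_B = 14 m/s east
Both move in the same direction; relative speed = |v_A - v_B|
|29 - 14| = |15|
= 15 m/s

15 m/s


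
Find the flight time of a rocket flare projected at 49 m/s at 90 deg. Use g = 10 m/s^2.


Given: v0 = 49 m/s, theta = 90 deg, g = 10 m/s^2
sin(90) = 1
Using T = 2*v0*sin(theta) / g
T = 2*49*1 / 10
T = 98 / 10
T = 49/5 s

49/5 s


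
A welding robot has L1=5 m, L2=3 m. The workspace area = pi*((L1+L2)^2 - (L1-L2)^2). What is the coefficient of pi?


Given: L1 = 5, L2 = 3
(L1+L2)^2 = (8)^2 = 64
(L1-L2)^2 = (2)^2 = 4
Difference = 64 - 4 = 60
This equals 4*L1*L2 = 4*5*3 = 60
Workspace area = 60*pi

60


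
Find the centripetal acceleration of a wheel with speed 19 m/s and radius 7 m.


Given: v = 19 m/s, r = 7 m
Using a_c = v^2 / r
a_c = 19^2 / 7
a_c = 361 / 7
a_c = 361/7 m/s^2

361/7 m/s^2


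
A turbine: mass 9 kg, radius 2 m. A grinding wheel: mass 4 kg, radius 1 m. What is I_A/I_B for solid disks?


Given: M1=9 kg, R1=2 m, M2=4 kg, R2=1 m
For a disk: I = (1/2)*M*R^2, so I_A/I_B = (M1*R1^2)/(M2*R2^2)
M1*R1^2 = 9*4 = 36
M2*R2^2 = 4*1 = 4
I_A/I_B = 36/4 = 9

9


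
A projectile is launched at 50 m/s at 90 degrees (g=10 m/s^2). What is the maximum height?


Given: v0 = 50 m/s, theta = 90 deg, g = 10 m/s^2
sin^2(90) = 1
Using H = v0^2 * sin^2(theta) / (2*g)
H = 50^2 * 1 / (2*10)
H = 2500 * 1 / 20
H = 2500 / 20
H = 125 m

125 m


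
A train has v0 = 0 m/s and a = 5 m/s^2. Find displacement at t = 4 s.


Given: v0 = 0 m/s, a = 5 m/s^2, t = 4 s
Using s = v0*t + (1/2)*a*t^2
s = 0*4 + (1/2)*5*4^2
s = 0 + (1/2)*80
s = 0 + 40
s = 40

40 m


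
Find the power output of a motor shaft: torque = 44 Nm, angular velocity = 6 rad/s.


Given: tau = 44 Nm, omega = 6 rad/s
Using P = tau * omega
P = 44 * 6
P = 264 W

264 W


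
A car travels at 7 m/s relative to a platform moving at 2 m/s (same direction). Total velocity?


Given: object velocity = 7 m/s, platform velocity = 2 m/s (same direction)
Using classical velocity addition: v_total = v_object + v_platform
v_total = 7 + 2
v_total = 9 m/s

9 m/s


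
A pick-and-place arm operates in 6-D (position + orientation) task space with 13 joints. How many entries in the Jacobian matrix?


Given: task space dimension = 6, joints = 13
Jacobian is a 6 x 13 matrix
Total entries = rows * columns
Total = 6 * 13
Total = 78

78


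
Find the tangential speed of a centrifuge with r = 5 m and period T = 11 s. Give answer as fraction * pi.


Given: radius r = 5 m, period T = 11 s
Using v = 2*pi*r / T
v = 2*pi*5 / 11
v = 10*pi / 11
v = 10/11*pi m/s

10/11*pi m/s


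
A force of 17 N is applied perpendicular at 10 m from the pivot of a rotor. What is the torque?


Given: F = 17 N, r = 10 m, angle = 90 deg (perpendicular)
Using tau = F * r * sin(90)
sin(90) = 1
tau = 17 * 10 * 1
tau = 170 Nm

170 Nm


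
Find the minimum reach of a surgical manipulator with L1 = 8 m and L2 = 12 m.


Given: L1 = 8 m, L2 = 12 m
For a 2-link planar arm, min reach = |L1 - L2| (second link folded back)
Min reach = |8 - 12|
Min reach = 4 m

4 m


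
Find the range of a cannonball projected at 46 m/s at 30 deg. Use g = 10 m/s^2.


Given: v0 = 46 m/s, theta = 30 deg, g = 10 m/s^2
sin(2*30) = sin(60) = sqrt(3)/2
Using R = v0^2 * sin(2*theta) / g
R = 46^2 * (sqrt(3)/2) / 10
R = 2116 * sqrt(3) / 20
R = 529/5*sqrt(3) m

529/5*sqrt(3) m


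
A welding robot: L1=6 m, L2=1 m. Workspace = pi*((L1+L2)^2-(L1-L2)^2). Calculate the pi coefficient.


Given: L1 = 6, L2 = 1
(L1+L2)^2 = (7)^2 = 49
(L1-L2)^2 = (5)^2 = 25
Difference = 49 - 25 = 24
This equals 4*L1*L2 = 4*6*1 = 24
Workspace area = 24*pi

24


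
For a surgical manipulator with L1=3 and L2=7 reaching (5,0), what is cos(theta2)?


Given: L1 = 3, L2 = 7, target (x, y) = (5, 0)
Using cos(theta2) = (x^2 + y^2 - L1^2 - L2^2) / (2*L1*L2)
x^2 + y^2 = 5^2 + 0 = 25
L1^2 + L2^2 = 9 + 49 = 58
Numerator = 25 - 58 = -33
Denominator = 2*3*7 = 42
cos(theta2) = -33/42 = -11/14

-11/14


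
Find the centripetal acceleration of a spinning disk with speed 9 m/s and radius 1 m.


Given: v = 9 m/s, r = 1 m
Using a_c = v^2 / r
a_c = 9^2 / 1
a_c = 81 / 1
a_c = 81 m/s^2

81 m/s^2


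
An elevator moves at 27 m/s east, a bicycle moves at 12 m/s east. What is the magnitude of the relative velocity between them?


Given: v_A = 27 m/s east, v_B = 12 m/s east
Both move in the same direction; relative speed = |v_A - v_B|
|27 - 12| = |15|
= 15 m/s

15 m/s


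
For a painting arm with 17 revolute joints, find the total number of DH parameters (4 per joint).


Given: 17 joints, 4 DH parameters per joint (d, theta, a, alpha)
Total DH parameters = number_of_joints * 4
Total = 17 * 4
Total = 68

68


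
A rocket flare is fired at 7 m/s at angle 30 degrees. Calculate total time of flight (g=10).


Given: v0 = 7 m/s, theta = 30 deg, g = 10 m/s^2
sin(30) = 1/2
Using T = 2*v0*sin(theta) / g
T = 2*7*1/2 / 10
T = 7 / 10
T = 7/10 s

7/10 s


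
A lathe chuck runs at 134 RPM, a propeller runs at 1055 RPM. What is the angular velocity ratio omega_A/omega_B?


Given: RPM_A = 134, RPM_B = 1055
omega = 2*pi*RPM/60, so omega_A/omega_B = RPM_A / RPM_B
omega_A/omega_B = 134 / 1055
omega_A/omega_B = 134/1055

134/1055


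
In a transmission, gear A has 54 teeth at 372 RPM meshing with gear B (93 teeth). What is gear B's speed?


Given: N1 = 54 teeth, w1 = 372 RPM, N2 = 93 teeth
Using N1*w1 = N2*w2
w2 = N1*w1 / N2
w2 = 54*372 / 93
w2 = 20088 / 93
w2 = 216 RPM

216 RPM


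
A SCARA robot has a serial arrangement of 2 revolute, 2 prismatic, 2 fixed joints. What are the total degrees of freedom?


Given: serial robot with 2 revolute, 2 prismatic, 2 fixed joints
DOF contribution per joint type: revolute=1, prismatic=1, spherical=3, fixed=0
DOF = 2*1 + 2*1 + 2*0
DOF = 4

4


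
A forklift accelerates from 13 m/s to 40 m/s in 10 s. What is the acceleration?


Given: initial velocity v0 = 13 m/s, final velocity v = 40 m/s, time t = 10 s
Using a = (v - v0) / t
a = (40 - 13) / 10
a = 27 / 10
a = 27/10 m/s^2

27/10 m/s^2


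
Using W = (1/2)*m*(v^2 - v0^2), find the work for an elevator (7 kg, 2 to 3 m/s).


Given: m = 7 kg, v0 = 2 m/s, v = 3 m/s
Using W = (1/2)*m*(v^2 - v0^2)
v^2 = 3^2 = 9
v0^2 = 2^2 = 4
v^2 - v0^2 = 9 - 4 = 5
W = (1/2)*7*5 = 35/2 J

35/2 J


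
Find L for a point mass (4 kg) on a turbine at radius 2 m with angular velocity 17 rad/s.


Given: m = 4 kg, r = 2 m, omega = 17 rad/s
For a point mass: I = m*r^2
I = 4*2^2 = 4*4 = 16
L = I*omega = 16*17
L = 272 kg*m^2/s

272 kg*m^2/s


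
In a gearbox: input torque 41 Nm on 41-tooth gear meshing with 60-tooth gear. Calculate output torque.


Given: N1 = 41, N2 = 60, T1 = 41 Nm
Using T2/T1 = N2/N1
T2 = T1 * N2 / N1
T2 = 41 * 60 / 41
T2 = 2460 / 41
T2 = 60 Nm

60 Nm


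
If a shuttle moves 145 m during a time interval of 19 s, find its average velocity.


Given: distance d = 145 m, time t = 19 s
Using v = d / t
v = 145 / 19
v = 145/19 m/s

145/19 m/s


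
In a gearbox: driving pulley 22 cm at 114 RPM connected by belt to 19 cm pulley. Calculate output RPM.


Given: D1 = 22 cm, w1 = 114 RPM, D2 = 19 cm
Using D1*w1 = D2*w2
w2 = D1*w1 / D2
w2 = 22*114 / 19
w2 = 2508 / 19
w2 = 132 RPM

132 RPM


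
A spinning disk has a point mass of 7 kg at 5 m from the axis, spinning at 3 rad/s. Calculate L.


Given: m = 7 kg, r = 5 m, omega = 3 rad/s
For a point mass: I = m*r^2
I = 7*5^2 = 7*25 = 175
L = I*omega = 175*3
L = 525 kg*m^2/s

525 kg*m^2/s


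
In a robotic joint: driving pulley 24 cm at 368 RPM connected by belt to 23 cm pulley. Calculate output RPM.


Given: D1 = 24 cm, w1 = 368 RPM, D2 = 23 cm
Using D1*w1 = D2*w2
w2 = D1*w1 / D2
w2 = 24*368 / 23
w2 = 8832 / 23
w2 = 384 RPM

384 RPM


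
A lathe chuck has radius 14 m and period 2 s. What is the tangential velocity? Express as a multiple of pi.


Given: radius r = 14 m, period T = 2 s
Using v = 2*pi*r / T
v = 2*pi*14 / 2
v = 28*pi / 2
v = 14*pi m/s

14*pi m/s


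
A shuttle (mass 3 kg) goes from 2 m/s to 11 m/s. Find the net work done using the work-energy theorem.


Given: m = 3 kg, v0 = 2 m/s, v = 11 m/s
Using W = (1/2)*m*(v^2 - v0^2)
v^2 = 11^2 = 121
v0^2 = 2^2 = 4
v^2 - v0^2 = 121 - 4 = 117
W = (1/2)*3*117 = 351/2 J

351/2 J


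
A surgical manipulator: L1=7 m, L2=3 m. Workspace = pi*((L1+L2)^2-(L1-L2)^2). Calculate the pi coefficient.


Given: L1 = 7, L2 = 3
(L1+L2)^2 = (10)^2 = 100
(L1-L2)^2 = (4)^2 = 16
Difference = 100 - 16 = 84
This equals 4*L1*L2 = 4*7*3 = 84
Workspace area = 84*pi

84


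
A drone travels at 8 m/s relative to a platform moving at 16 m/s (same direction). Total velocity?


Given: object velocity = 8 m/s, platform velocity = 16 m/s (same direction)
Using classical velocity addition: v_total = v_object + v_platform
v_total = 8 + 16
v_total = 24 m/s

24 m/s


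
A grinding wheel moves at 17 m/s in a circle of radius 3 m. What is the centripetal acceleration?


Given: v = 17 m/s, r = 3 m
Using a_c = v^2 / r
a_c = 17^2 / 3
a_c = 289 / 3
a_c = 289/3 m/s^2

289/3 m/s^2


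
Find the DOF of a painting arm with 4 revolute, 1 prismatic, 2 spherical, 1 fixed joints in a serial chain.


Given: serial robot with 4 revolute, 1 prismatic, 2 spherical, 1 fixed joints
DOF contribution per joint type: revolute=1, prismatic=1, spherical=3, fixed=0
DOF = 4*1 + 1*1 + 2*3 + 1*0
DOF = 11

11


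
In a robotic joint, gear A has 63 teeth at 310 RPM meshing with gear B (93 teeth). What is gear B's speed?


Given: N1 = 63 teeth, w1 = 310 RPM, N2 = 93 teeth
Using N1*w1 = N2*w2
w2 = N1*w1 / N2
w2 = 63*310 / 93
w2 = 19530 / 93
w2 = 210 RPM

210 RPM


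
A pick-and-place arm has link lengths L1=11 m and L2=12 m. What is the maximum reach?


Given: L1 = 11 m, L2 = 12 m
For a 2-link planar arm, max reach = L1 + L2 (fully extended)
Max reach = 11 + 12
Max reach = 23 m

23 m


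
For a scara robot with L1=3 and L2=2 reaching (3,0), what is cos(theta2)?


Given: L1 = 3, L2 = 2, target (x, y) = (3, 0)
Using cos(theta2) = (x^2 + y^2 - L1^2 - L2^2) / (2*L1*L2)
x^2 + y^2 = 3^2 + 0 = 9
L1^2 + L2^2 = 9 + 4 = 13
Numerator = 9 - 13 = -4
Denominator = 2*3*2 = 12
cos(theta2) = -4/12 = -1/3

-1/3


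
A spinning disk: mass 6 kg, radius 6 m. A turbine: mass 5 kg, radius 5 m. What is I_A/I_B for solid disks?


Given: M1=6 kg, R1=6 m, M2=5 kg, R2=5 m
For a disk: I = (1/2)*M*R^2, so I_A/I_B = (M1*R1^2)/(M2*R2^2)
M1*R1^2 = 6*36 = 216
M2*R2^2 = 5*25 = 125
I_A/I_B = 216/125 = 216/125

216/125


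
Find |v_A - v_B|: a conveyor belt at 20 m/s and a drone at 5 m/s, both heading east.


Given: v_A = 20 m/s east, v_B = 5 m/s east
Both move in the same direction; relative speed = |v_A - v_B|
|20 - 5| = |15|
= 15 m/s

15 m/s


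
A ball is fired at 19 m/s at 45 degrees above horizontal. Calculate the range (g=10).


Given: v0 = 19 m/s, theta = 45 deg, g = 10 m/s^2
sin(2*45) = sin(90) = 1
Using R = v0^2 * sin(2*theta) / g
R = 19^2 * 1 / 10
R = 361 / 10
R = 361/10 m

361/10 m


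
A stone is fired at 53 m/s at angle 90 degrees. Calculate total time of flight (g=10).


Given: v0 = 53 m/s, theta = 90 deg, g = 10 m/s^2
sin(90) = 1
Using T = 2*v0*sin(theta) / g
T = 2*53*1 / 10
T = 106 / 10
T = 53/5 s

53/5 s


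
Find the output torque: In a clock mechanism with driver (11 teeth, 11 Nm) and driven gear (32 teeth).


Given: N1 = 11, N2 = 32, T1 = 11 Nm
Using T2/T1 = N2/N1
T2 = T1 * N2 / N1
T2 = 11 * 32 / 11
T2 = 352 / 11
T2 = 32 Nm

32 Nm


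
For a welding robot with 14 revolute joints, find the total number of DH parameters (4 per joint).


Given: 14 joints, 4 DH parameters per joint (d, theta, a, alpha)
Total DH parameters = number_of_joints * 4
Total = 14 * 4
Total = 56

56


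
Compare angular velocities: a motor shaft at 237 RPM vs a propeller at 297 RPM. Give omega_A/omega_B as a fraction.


Given: RPM_A = 237, RPM_B = 297
omega = 2*pi*RPM/60, so omega_A/omega_B = RPM_A / RPM_B
omega_A/omega_B = 237 / 297
omega_A/omega_B = 79/99

79/99


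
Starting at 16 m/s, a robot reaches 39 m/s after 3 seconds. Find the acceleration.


Given: initial velocity v0 = 16 m/s, final velocity v = 39 m/s, time t = 3 s
Using a = (v - v0) / t
a = (39 - 16) / 3
a = 23 / 3
a = 23/3 m/s^2

23/3 m/s^2


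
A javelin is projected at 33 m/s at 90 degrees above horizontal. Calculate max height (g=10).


Given: v0 = 33 m/s, theta = 90 deg, g = 10 m/s^2
sin^2(90) = 1
Using H = v0^2 * sin^2(theta) / (2*g)
H = 33^2 * 1 / (2*10)
H = 1089 * 1 / 20
H = 1089 / 20
H = 1089/20 m

1089/20 m


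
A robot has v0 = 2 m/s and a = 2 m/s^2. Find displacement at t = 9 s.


Given: v0 = 2 m/s, a = 2 m/s^2, t = 9 s
Using s = v0*t + (1/2)*a*t^2
s = 2*9 + (1/2)*2*9^2
s = 18 + (1/2)*162
s = 18 + 81
s = 99

99 m


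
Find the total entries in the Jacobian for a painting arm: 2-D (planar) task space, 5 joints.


Given: task space dimension = 2, joints = 5
Jacobian is a 2 x 5 matrix
Total entries = rows * columns
Total = 2 * 5
Total = 10

10


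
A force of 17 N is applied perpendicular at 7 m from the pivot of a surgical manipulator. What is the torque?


Given: F = 17 N, r = 7 m, angle = 90 deg (perpendicular)
Using tau = F * r * sin(90)
sin(90) = 1
tau = 17 * 7 * 1
tau = 119 Nm

119 Nm


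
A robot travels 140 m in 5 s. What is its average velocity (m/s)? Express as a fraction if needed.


Given: distance d = 140 m, time t = 5 s
Using v = d / t
v = 140 / 5
v = 28 m/s

28 m/s


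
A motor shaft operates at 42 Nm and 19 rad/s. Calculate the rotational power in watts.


Given: tau = 42 Nm, omega = 19 rad/s
Using P = tau * omega
P = 42 * 19
P = 798 W

798 W


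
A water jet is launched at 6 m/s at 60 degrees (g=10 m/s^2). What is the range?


Given: v0 = 6 m/s, theta = 60 deg, g = 10 m/s^2
sin(2*60) = sin(120) = sqrt(3)/2
Using R = v0^2 * sin(2*theta) / g
R = 6^2 * (sqrt(3)/2) / 10
R = 36 * sqrt(3) / 20
R = 9/5*sqrt(3) m

9/5*sqrt(3) m


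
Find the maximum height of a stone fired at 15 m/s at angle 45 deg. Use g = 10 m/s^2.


Given: v0 = 15 m/s, theta = 45 deg, g = 10 m/s^2
sin^2(45) = 1/2
Using H = v0^2 * sin^2(theta) / (2*g)
H = 15^2 * 1/2 / (2*10)
H = 225 * 1/2 / 20
H = 225/2 / 20
H = 45/8 m

45/8 m


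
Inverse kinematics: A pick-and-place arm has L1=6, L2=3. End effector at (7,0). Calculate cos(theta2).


Given: L1 = 6, L2 = 3, target (x, y) = (7, 0)
Using cos(theta2) = (x^2 + y^2 - L1^2 - L2^2) / (2*L1*L2)
x^2 + y^2 = 7^2 + 0 = 49
L1^2 + L2^2 = 36 + 9 = 45
Numerator = 49 - 45 = 4
Denominator = 2*6*3 = 36
cos(theta2) = 4/36 = 1/9

1/9


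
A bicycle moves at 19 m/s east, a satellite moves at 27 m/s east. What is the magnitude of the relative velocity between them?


Given: v_A = 19 m/s east, v_B = 27 m/s east
Both move in the same direction; relative speed = |v_A - v_B|
|19 - 27| = |-8|
= 8 m/s

8 m/s


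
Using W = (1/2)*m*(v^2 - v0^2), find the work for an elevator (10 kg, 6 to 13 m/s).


Given: m = 10 kg, v0 = 6 m/s, v = 13 m/s
Using W = (1/2)*m*(v^2 - v0^2)
v^2 = 13^2 = 169
v0^2 = 6^2 = 36
v^2 - v0^2 = 169 - 36 = 133
W = (1/2)*10*133 = 665 J

665 J


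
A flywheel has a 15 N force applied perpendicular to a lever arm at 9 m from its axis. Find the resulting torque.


Given: F = 15 N, r = 9 m, angle = 90 deg (perpendicular)
Using tau = F * r * sin(90)
sin(90) = 1
tau = 15 * 9 * 1
tau = 135 Nm

135 Nm


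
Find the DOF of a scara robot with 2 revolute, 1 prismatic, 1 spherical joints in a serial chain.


Given: serial robot with 2 revolute, 1 prismatic, 1 spherical joints
DOF contribution per joint type: revolute=1, prismatic=1, spherical=3, fixed=0
DOF = 2*1 + 1*1 + 1*3
DOF = 6

6


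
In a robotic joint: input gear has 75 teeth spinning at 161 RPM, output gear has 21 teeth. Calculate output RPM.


Given: N1 = 75 teeth, w1 = 161 RPM, N2 = 21 teeth
Using N1*w1 = N2*w2
w2 = N1*w1 / N2
w2 = 75*161 / 21
w2 = 12075 / 21
w2 = 575 RPM

575 RPM


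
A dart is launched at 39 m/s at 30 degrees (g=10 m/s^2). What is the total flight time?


Given: v0 = 39 m/s, theta = 30 deg, g = 10 m/s^2
sin(30) = 1/2
Using T = 2*v0*sin(theta) / g
T = 2*39*1/2 / 10
T = 39 / 10
T = 39/10 s

39/10 s


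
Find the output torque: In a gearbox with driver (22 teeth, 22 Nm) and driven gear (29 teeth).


Given: N1 = 22, N2 = 29, T1 = 22 Nm
Using T2/T1 = N2/N1
T2 = T1 * N2 / N1
T2 = 22 * 29 / 22
T2 = 638 / 22
T2 = 29 Nm

29 Nm


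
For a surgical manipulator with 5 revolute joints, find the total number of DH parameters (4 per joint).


Given: 5 joints, 4 DH parameters per joint (d, theta, a, alpha)
Total DH parameters = number_of_joints * 4
Total = 5 * 4
Total = 20

20


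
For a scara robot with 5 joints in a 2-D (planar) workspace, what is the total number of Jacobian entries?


Given: task space dimension = 2, joints = 5
Jacobian is a 2 x 5 matrix
Total entries = rows * columns
Total = 2 * 5
Total = 10

10


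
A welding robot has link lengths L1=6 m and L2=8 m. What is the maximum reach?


Given: L1 = 6 m, L2 = 8 m
For a 2-link planar arm, max reach = L1 + L2 (fully extended)
Max reach = 6 + 8
Max reach = 14 m

14 m


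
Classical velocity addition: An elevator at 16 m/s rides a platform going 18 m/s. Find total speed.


Given: object velocity = 16 m/s, platform velocity = 18 m/s (same direction)
Using classical velocity addition: v_total = v_object + v_platform
v_total = 16 + 18
v_total = 34 m/s

34 m/s


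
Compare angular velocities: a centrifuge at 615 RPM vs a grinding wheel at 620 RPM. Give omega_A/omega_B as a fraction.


Given: RPM_A = 615, RPM_B = 620
omega = 2*pi*RPM/60, so omega_A/omega_B = RPM_A / RPM_B
omega_A/omega_B = 615 / 620
omega_A/omega_B = 123/124

123/124


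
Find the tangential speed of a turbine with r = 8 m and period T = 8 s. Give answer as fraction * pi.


Given: radius r = 8 m, period T = 8 s
Using v = 2*pi*r / T
v = 2*pi*8 / 8
v = 16*pi / 8
v = 2*pi m/s

2*pi m/s


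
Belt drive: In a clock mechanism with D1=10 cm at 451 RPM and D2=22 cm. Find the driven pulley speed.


Given: D1 = 10 cm, w1 = 451 RPM, D2 = 22 cm
Using D1*w1 = D2*w2
w2 = D1*w1 / D2
w2 = 10*451 / 22
w2 = 4510 / 22
w2 = 205 RPM

205 RPM


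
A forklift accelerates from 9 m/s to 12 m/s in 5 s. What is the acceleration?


Given: initial velocity v0 = 9 m/s, final velocity v = 12 m/s, time t = 5 s
Using a = (v - v0) / t
a = (12 - 9) / 5
a = 3 / 5
a = 3/5 m/s^2

3/5 m/s^2


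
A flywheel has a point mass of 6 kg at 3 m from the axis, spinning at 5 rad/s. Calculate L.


Given: m = 6 kg, r = 3 m, omega = 5 rad/s
For a point mass: I = m*r^2
I = 6*3^2 = 6*9 = 54
L = I*omega = 54*5
L = 270 kg*m^2/s

270 kg*m^2/s


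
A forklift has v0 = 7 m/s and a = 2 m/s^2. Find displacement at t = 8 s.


Given: v0 = 7 m/s, a = 2 m/s^2, t = 8 s
Using s = v0*t + (1/2)*a*t^2
s = 7*8 + (1/2)*2*8^2
s = 56 + (1/2)*128
s = 56 + 64
s = 120

120 m


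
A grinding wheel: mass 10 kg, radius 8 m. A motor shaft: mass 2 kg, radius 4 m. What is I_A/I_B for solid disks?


Given: M1=10 kg, R1=8 m, M2=2 kg, R2=4 m
For a disk: I = (1/2)*M*R^2, so I_A/I_B = (M1*R1^2)/(M2*R2^2)
M1*R1^2 = 10*64 = 640
M2*R2^2 = 2*16 = 32
I_A/I_B = 640/32 = 20

20


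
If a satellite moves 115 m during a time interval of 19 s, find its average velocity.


Given: distance d = 115 m, time t = 19 s
Using v = d / t
v = 115 / 19
v = 115/19 m/s

115/19 m/s


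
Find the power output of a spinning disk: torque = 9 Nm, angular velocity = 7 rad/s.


Given: tau = 9 Nm, omega = 7 rad/s
Using P = tau * omega
P = 9 * 7
P = 63 W

63 W


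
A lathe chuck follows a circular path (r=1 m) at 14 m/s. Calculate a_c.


Given: v = 14 m/s, r = 1 m
Using a_c = v^2 / r
a_c = 14^2 / 1
a_c = 196 / 1
a_c = 196 m/s^2

196 m/s^2


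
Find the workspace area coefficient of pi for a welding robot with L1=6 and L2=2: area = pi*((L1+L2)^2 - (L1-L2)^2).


Given: L1 = 6, L2 = 2
(L1+L2)^2 = (8)^2 = 64
(L1-L2)^2 = (4)^2 = 16
Difference = 64 - 16 = 48
This equals 4*L1*L2 = 4*6*2 = 48
Workspace area = 48*pi

48


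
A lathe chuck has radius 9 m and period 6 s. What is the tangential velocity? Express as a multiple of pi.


Given: radius r = 9 m, period T = 6 s
Using v = 2*pi*r / T
v = 2*pi*9 / 6
v = 18*pi / 6
v = 3*pi m/s

3*pi m/s


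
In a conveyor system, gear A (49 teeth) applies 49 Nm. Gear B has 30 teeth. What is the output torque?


Given: N1 = 49, N2 = 30, T1 = 49 Nm
Using T2/T1 = N2/N1
T2 = T1 * N2 / N1
T2 = 49 * 30 / 49
T2 = 1470 / 49
T2 = 30 Nm

30 Nm


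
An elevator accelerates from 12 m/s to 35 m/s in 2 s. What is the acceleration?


Given: initial velocity v0 = 12 m/s, final velocity v = 35 m/s, time t = 2 s
Using a = (v - v0) / t
a = (35 - 12) / 2
a = 23 / 2
a = 23/2 m/s^2

23/2 m/s^2


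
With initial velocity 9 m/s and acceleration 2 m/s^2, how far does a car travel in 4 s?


Given: v0 = 9 m/s, a = 2 m/s^2, t = 4 s
Using s = v0*t + (1/2)*a*t^2
s = 9*4 + (1/2)*2*4^2
s = 36 + (1/2)*32
s = 36 + 16
s = 52

52 m


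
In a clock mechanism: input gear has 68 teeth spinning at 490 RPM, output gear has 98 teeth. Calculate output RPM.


Given: N1 = 68 teeth, w1 = 490 RPM, N2 = 98 teeth
Using N1*w1 = N2*w2
w2 = N1*w1 / N2
w2 = 68*490 / 98
w2 = 33320 / 98
w2 = 340 RPM

340 RPM


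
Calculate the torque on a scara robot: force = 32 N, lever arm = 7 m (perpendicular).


Given: F = 32 N, r = 7 m, angle = 90 deg (perpendicular)
Using tau = F * r * sin(90)
sin(90) = 1
tau = 32 * 7 * 1
tau = 224 Nm

224 Nm


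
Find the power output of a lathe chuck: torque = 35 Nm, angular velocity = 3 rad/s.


Given: tau = 35 Nm, omega = 3 rad/s
Using P = tau * omega
P = 35 * 3
P = 105 W

105 W


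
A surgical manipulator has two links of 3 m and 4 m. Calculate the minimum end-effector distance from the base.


Given: L1 = 3 m, L2 = 4 m
For a 2-link planar arm, min reach = |L1 - L2| (second link folded back)
Min reach = |3 - 4|
Min reach = 1 m

1 m


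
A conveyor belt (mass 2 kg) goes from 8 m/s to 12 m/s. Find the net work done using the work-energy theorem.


Given: m = 2 kg, v0 = 8 m/s, v = 12 m/s
Using W = (1/2)*m*(v^2 - v0^2)
v^2 = 12^2 = 144
v0^2 = 8^2 = 64
v^2 - v0^2 = 144 - 64 = 80
W = (1/2)*2*80 = 80 J

80 J


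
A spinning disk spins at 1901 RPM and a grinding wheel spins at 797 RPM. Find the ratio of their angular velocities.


Given: RPM_A = 1901, RPM_B = 797
omega = 2*pi*RPM/60, so omega_A/omega_B = RPM_A / RPM_B
omega_A/omega_B = 1901 / 797
omega_A/omega_B = 1901/797

1901/797


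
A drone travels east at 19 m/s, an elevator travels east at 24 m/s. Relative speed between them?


Given: v_A = 19 m/s east, v_B = 24 m/s east
Both move in the same direction; relative speed = |v_A - v_B|
|19 - 24| = |-5|
= 5 m/s

5 m/s


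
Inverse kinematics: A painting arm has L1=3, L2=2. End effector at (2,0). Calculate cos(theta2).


Given: L1 = 3, L2 = 2, target (x, y) = (2, 0)
Using cos(theta2) = (x^2 + y^2 - L1^2 - L2^2) / (2*L1*L2)
x^2 + y^2 = 2^2 + 0 = 4
L1^2 + L2^2 = 9 + 4 = 13
Numerator = 4 - 13 = -9
Denominator = 2*3*2 = 12
cos(theta2) = -9/12 = -3/4

-3/4


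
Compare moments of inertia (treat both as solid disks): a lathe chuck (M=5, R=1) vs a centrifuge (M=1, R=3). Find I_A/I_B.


Given: M1=5 kg, R1=1 m, M2=1 kg, R2=3 m
For a disk: I = (1/2)*M*R^2, so I_A/I_B = (M1*R1^2)/(M2*R2^2)
M1*R1^2 = 5*1 = 5
M2*R2^2 = 1*9 = 9
I_A/I_B = 5/9 = 5/9

5/9


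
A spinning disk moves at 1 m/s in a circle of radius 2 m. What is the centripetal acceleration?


Given: v = 1 m/s, r = 2 m
Using a_c = v^2 / r
a_c = 1^2 / 2
a_c = 1 / 2
a_c = 1/2 m/s^2

1/2 m/s^2


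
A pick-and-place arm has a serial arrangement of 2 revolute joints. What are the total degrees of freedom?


Given: serial robot with 2 revolute joints
DOF contribution per joint type: revolute=1, prismatic=1, spherical=3, fixed=0
DOF = 2*1
DOF = 2

2


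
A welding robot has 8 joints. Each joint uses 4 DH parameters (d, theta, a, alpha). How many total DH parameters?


Given: 8 joints, 4 DH parameters per joint (d, theta, a, alpha)
Total DH parameters = number_of_joints * 4
Total = 8 * 4
Total = 32

32


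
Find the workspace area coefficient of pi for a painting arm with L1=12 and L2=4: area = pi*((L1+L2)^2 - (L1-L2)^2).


Given: L1 = 12, L2 = 4
(L1+L2)^2 = (16)^2 = 256
(L1-L2)^2 = (8)^2 = 64
Difference = 256 - 64 = 192
This equals 4*L1*L2 = 4*12*4 = 192
Workspace area = 192*pi

192


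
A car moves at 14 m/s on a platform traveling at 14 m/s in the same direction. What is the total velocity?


Given: object velocity = 14 m/s, platform velocity = 14 m/s (same direction)
Using classical velocity addition: v_total = v_object + v_platform
v_total = 14 + 14
v_total = 28 m/s

28 m/s


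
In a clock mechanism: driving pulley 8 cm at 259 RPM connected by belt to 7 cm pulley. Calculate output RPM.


Given: D1 = 8 cm, w1 = 259 RPM, D2 = 7 cm
Using D1*w1 = D2*w2
w2 = D1*w1 / D2
w2 = 8*259 / 7
w2 = 2072 / 7
w2 = 296 RPM

296 RPM


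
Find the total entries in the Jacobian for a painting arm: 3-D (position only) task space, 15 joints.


Given: task space dimension = 3, joints = 15
Jacobian is a 3 x 15 matrix
Total entries = rows * columns
Total = 3 * 15
Total = 45

45


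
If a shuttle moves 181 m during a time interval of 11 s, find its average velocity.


Given: distance d = 181 m, time t = 11 s
Using v = d / t
v = 181 / 11
v = 181/11 m/s

181/11 m/s


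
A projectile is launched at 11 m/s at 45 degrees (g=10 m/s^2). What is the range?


Given: v0 = 11 m/s, theta = 45 deg, g = 10 m/s^2
sin(2*45) = sin(90) = 1
Using R = v0^2 * sin(2*theta) / g
R = 11^2 * 1 / 10
R = 121 / 10
R = 121/10 m

121/10 m


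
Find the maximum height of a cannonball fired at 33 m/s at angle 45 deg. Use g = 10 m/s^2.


Given: v0 = 33 m/s, theta = 45 deg, g = 10 m/s^2
sin^2(45) = 1/2
Using H = v0^2 * sin^2(theta) / (2*g)
H = 33^2 * 1/2 / (2*10)
H = 1089 * 1/2 / 20
H = 1089/2 / 20
H = 1089/40 m

1089/40 m


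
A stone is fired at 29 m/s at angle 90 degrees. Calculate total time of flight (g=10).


Given: v0 = 29 m/s, theta = 90 deg, g = 10 m/s^2
sin(90) = 1
Using T = 2*v0*sin(theta) / g
T = 2*29*1 / 10
T = 58 / 10
T = 29/5 s

29/5 s


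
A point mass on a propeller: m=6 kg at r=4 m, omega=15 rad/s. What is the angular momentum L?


Given: m = 6 kg, r = 4 m, omega = 15 rad/s
For a point mass: I = m*r^2
I = 6*4^2 = 6*16 = 96
L = I*omega = 96*15
L = 1440 kg*m^2/s

1440 kg*m^2/s


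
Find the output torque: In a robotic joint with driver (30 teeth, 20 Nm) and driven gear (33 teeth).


Given: N1 = 30, N2 = 33, T1 = 20 Nm
Using T2/T1 = N2/N1
T2 = T1 * N2 / N1
T2 = 20 * 33 / 30
T2 = 660 / 30
T2 = 22 Nm

22 Nm


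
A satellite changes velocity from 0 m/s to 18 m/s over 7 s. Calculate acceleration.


Given: initial velocity v0 = 0 m/s, final velocity v = 18 m/s, time t = 7 s
Using a = (v - v0) / t
a = (18 - 0) / 7
a = 18 / 7
a = 18/7 m/s^2

18/7 m/s^2


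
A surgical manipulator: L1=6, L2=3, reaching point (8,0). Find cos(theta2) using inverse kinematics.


Given: L1 = 6, L2 = 3, target (x, y) = (8, 0)
Using cos(theta2) = (x^2 + y^2 - L1^2 - L2^2) / (2*L1*L2)
x^2 + y^2 = 8^2 + 0 = 64
L1^2 + L2^2 = 36 + 9 = 45
Numerator = 64 - 45 = 19
Denominator = 2*6*3 = 36
cos(theta2) = 19/36 = 19/36

19/36


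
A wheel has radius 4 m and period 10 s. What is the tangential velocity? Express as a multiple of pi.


Given: radius r = 4 m, period T = 10 s
Using v = 2*pi*r / T
v = 2*pi*4 / 10
v = 8*pi / 10
v = 4/5*pi m/s

4/5*pi m/s
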